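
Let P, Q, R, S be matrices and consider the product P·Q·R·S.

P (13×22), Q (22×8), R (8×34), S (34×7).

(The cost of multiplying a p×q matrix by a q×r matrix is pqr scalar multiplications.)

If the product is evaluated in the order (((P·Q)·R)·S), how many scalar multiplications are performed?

8918

(P·Q): 13×22 by 22×8 → 13×8, cost 13·22·8 = 2288
((P·Q)·R): 13×8 by 8×34 → 13×34, cost 13·8·34 = 3536; cumulative 5824
(((P·Q)·R)·S): 13×34 by 34×7 → 13×7, cost 13·34·7 = 3094; cumulative 8918
Total: 8918 scalar multiplications.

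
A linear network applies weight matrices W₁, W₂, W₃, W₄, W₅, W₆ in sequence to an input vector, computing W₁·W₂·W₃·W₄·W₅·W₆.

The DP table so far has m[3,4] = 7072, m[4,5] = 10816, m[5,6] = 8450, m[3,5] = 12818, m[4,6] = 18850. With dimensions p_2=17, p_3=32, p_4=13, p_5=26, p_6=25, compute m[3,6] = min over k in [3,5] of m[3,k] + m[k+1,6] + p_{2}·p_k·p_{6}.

21047

m[3,6] = min over k∈[3,5] of m[3,k]+m[k+1,6]+p_{2}·p_k·p_{6}.
k=3: 0 + 18850 + 17·32·25 = 32450; k=4: 7072 + 8450 + 17·13·25 = 21047; k=5: 12818 + 0 + 17·26·25 = 23868.
Minimum: 21047 at k=4.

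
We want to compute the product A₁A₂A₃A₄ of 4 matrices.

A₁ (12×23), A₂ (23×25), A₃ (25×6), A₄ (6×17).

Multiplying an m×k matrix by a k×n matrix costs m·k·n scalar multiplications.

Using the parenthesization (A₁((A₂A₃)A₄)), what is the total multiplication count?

10488

(A₂A₃): 23×25 by 25×6 → 23×6, cost 23·25·6 = 3450
((A₂A₃)A₄): 23×6 by 6×17 → 23×17, cost 23·6·17 = 2346; cumulative 5796
(A₁((A₂A₃)A₄)): 12×23 by 23×17 → 12×17, cost 12·23·17 = 4692; cumulative 10488
Total: 10488 scalar multiplications.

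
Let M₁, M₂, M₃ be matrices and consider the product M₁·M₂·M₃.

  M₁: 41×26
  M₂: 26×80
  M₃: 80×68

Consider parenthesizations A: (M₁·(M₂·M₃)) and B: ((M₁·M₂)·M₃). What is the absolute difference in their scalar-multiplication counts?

94392

Order A = (M₁·(M₂·M₃)): (M₂·M₃): 26×80 by 80×68 → 26×68, cost 26·80·68 = 141440; (M₁·(M₂·M₃)): 41×26 by 26×68 → 41×68, cost 41·26·68 = 72488; cumulative 213928. Total 213928.
Order B = ((M₁·M₂)·M₃): (M₁·M₂): 41×26 by 26×80 → 41×80, cost 41·26·80 = 85280; ((M₁·M₂)·M₃): 41×80 by 80×68 → 41×68, cost 41·80·68 = 223040; cumulative 308320. Total 308320.
Difference: |213928 − 308320| = 94392.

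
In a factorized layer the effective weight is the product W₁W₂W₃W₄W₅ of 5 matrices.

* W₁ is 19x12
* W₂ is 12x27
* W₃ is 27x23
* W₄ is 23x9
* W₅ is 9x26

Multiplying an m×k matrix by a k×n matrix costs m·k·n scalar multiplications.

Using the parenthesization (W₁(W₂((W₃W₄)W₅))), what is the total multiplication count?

26259

(W₃W₄): 27×23 by 23×9 → 27×9, cost 27·23·9 = 5589
((W₃W₄)W₅): 27×9 by 9×26 → 27×26, cost 27·9·26 = 6318; cumulative 11907
(W₂((W₃W₄)W₅)): 12×27 by 27×26 → 12×26, cost 12·27·26 = 8424; cumulative 20331
(W₁(W₂((W₃W₄)W₅))): 19×12 by 12×26 → 19×26, cost 19·12·26 = 5928; cumulative 26259
Total: 26259 scalar multiplications.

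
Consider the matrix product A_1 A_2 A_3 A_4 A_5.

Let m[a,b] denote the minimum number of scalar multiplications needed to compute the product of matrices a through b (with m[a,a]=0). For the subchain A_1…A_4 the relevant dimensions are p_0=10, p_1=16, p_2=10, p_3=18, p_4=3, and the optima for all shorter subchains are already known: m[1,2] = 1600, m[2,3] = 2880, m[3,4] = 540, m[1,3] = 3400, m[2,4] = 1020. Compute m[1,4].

1500

m[1,4] = min over k∈[1,3] of m[1,k]+m[k+1,4]+p_{0}·p_k·p_{4}.
k=1: 0 + 1020 + 10·16·3 = 1500; k=2: 1600 + 540 + 10·10·3 = 2440; k=3: 3400 + 0 + 10·18·3 = 3940.
Minimum: 1500 at k=1.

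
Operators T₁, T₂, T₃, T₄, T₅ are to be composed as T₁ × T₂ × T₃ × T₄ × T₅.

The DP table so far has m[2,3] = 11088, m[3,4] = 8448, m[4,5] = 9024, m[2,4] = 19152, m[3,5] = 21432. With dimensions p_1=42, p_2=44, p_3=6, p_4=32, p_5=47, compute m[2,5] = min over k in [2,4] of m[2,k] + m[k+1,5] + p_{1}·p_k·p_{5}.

m[2,5] = min over k∈[2,4] of m[2,k]+m[k+1,5]+p_{1}·p_k·p_{5}.
k=2: 0 + 21432 + 42·44·47 = 108288; k=3: 11088 + 9024 + 42·6·47 = 31956; k=4: 19152 + 0 + 42·32·47 = 82320.
Minimum: 31956 at k=3.

31956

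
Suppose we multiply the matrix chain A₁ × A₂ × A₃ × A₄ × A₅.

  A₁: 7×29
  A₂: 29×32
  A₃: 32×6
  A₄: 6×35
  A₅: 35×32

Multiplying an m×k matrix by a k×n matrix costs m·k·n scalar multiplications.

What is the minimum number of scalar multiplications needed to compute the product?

14850

Adjacent pairs: A₁A₂ = 7·29·32 = 6496; A₂A₃ = 29·32·6 = 5568; A₃A₄ = 32·6·35 = 6720; A₄A₅ = 6·35·32 = 6720.
Length 3: A₁..A₃: k=1: 0+5568+7·29·6=6786; k=2: 6496+0+7·32·6=7840 → min 6786 | A₂..A₄: k=2: 0+6720+29·32·35=39200; k=3: 5568+0+29·6·35=11658 → min 11658 | A₃..A₅: k=3: 0+6720+32·6·32=12864; k=4: 6720+0+32·35·32=42560 → min 12864.
Length 4: A₁..A₄: k=1: 0+11658+7·29·35=18763; k=2: 6496+6720+7·32·35=21056; k=3: 6786+0+7·6·35=8256 → min 8256 | A₂..A₅: k=2: 0+12864+29·32·32=42560; k=3: 5568+6720+29·6·32=17856; k=4: 11658+0+29·35·32=44138 → min 17856.
Length 5: A₁..A₅: k=1: 0+17856+7·29·32=24352; k=2: 6496+12864+7·32·32=26528; k=3: 6786+6720+7·6·32=14850; k=4: 8256+0+7·35·32=16096 → min 14850.
Optimal order: ((A₁ × (A₂ × A₃)) × (A₄ × A₅)) with cost 14850.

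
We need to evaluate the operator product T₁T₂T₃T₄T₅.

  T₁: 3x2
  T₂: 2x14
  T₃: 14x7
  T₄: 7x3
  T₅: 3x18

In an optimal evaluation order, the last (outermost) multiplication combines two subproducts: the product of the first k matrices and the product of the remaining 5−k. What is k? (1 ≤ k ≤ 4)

4

Adjacent pairs: T₁T₂ = 3·2·14 = 84; T₂T₃ = 2·14·7 = 196; T₃T₄ = 14·7·3 = 294; T₄T₅ = 7·3·18 = 378.
Length 3: T₁..T₃: k=1: 0+196+3·2·7=238; k=2: 84+0+3·14·7=378 → min 238 | T₂..T₄: k=2: 0+294+2·14·3=378; k=3: 196+0+2·7·3=238 → min 238 | T₃..T₅: k=3: 0+378+14·7·18=2142; k=4: 294+0+14·3·18=1050 → min 1050.
Length 4: T₁..T₄: k=1: 0+238+3·2·3=256; k=2: 84+294+3·14·3=504; k=3: 238+0+3·7·3=301 → min 256 | T₂..T₅: k=2: 0+1050+2·14·18=1554; k=3: 196+378+2·7·18=826; k=4: 238+0+2·3·18=346 → min 346.
Top-level splits: k=1: (T₁..T₁)·(T₂..T₅) → 0+346+3·2·18 = 454; k=2: (T₁..T₂)·(T₃..T₅) → 84+1050+3·14·18 = 1890; k=3: (T₁..T₃)·(T₄..T₅) → 238+378+3·7·18 = 994; k=4: (T₁..T₄)·(T₅..T₅) → 256+0+3·3·18 = 418.
Best split is after T₄, i.e. k = 4.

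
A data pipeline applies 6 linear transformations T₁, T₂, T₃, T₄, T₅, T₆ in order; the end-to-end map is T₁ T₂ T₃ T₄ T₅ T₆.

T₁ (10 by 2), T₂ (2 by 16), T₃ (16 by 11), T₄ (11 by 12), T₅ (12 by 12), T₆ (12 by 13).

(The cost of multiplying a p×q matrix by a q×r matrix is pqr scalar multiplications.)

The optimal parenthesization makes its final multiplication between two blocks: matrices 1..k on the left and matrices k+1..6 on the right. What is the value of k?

Adjacent pairs: T₁T₂ = 10·2·16 = 320; T₂T₃ = 2·16·11 = 352; T₃T₄ = 16·11·12 = 2112; T₄T₅ = 11·12·12 = 1584; T₅T₆ = 12·12·13 = 1872.
Length 3: T₁..T₃: k=1: 0+352+10·2·11=572; k=2: 320+0+10·16·11=2080 → min 572 | T₂..T₄: k=2: 0+2112+2·16·12=2496; k=3: 352+0+2·11·12=616 → min 616 | T₃..T₅: k=3: 0+1584+16·11·12=3696; k=4: 2112+0+16·12·12=4416 → min 3696 | T₄..T₆: k=4: 0+1872+11·12·13=3588; k=5: 1584+0+11·12·13=3300 → min 3300.
Length 4: T₁..T₄: k=1: 0+616+10·2·12=856; k=2: 320+2112+10·16·12=4352; k=3: 572+0+10·11·12=1892 → min 856 | T₂..T₅: k=2: 0+3696+2·16·12=4080; k=3: 352+1584+2·11·12=2200; k=4: 616+0+2·12·12=904 → min 904 | T₃..T₆: k=3: 0+3300+16·11·13=5588; k=4: 2112+1872+16·12·13=6480; k=5: 3696+0+16·12·13=6192 → min 5588.
Length 5: T₁..T₅: k=1: 0+904+10·2·12=1144; k=2: 320+3696+10·16·12=5936; k=3: 572+1584+10·11·12=3476; k=4: 856+0+10·12·12=2296 → min 1144 | T₂..T₆: k=2: 0+5588+2·16·13=6004; k=3: 352+3300+2·11·13=3938; k=4: 616+1872+2·12·13=2800; k=5: 904+0+2·12·13=1216 → min 1216.
Top-level splits: k=1: (T₁..T₁)·(T₂..T₆) → 0+1216+10·2·13 = 1476; k=2: (T₁..T₂)·(T₃..T₆) → 320+5588+10·16·13 = 7988; k=3: (T₁..T₃)·(T₄..T₆) → 572+3300+10·11·13 = 5302; k=4: (T₁..T₄)·(T₅..T₆) → 856+1872+10·12·13 = 4288; k=5: (T₁..T₅)·(T₆..T₆) → 1144+0+10·12·13 = 2704.
Best split is after T₁, i.e. k = 1.

1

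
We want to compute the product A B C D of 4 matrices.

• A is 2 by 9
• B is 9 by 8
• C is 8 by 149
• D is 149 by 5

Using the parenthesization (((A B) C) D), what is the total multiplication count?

(A B): 2×9 by 9×8 → 2×8, cost 2·9·8 = 144
((A B) C): 2×8 by 8×149 → 2×149, cost 2·8·149 = 2384; cumulative 2528
(((A B) C) D): 2×149 by 149×5 → 2×5, cost 2·149·5 = 1490; cumulative 4018
Total: 4018 scalar multiplications.

4018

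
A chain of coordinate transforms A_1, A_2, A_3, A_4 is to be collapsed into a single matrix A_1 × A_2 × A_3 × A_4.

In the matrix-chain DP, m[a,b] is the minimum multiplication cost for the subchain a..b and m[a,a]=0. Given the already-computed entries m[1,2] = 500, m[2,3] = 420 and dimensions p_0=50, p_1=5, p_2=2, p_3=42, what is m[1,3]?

4700

m[1,3] = min over k∈[1,2] of m[1,k]+m[k+1,3]+p_{0}·p_k·p_{3}.
k=1: 0 + 420 + 50·5·42 = 10920; k=2: 500 + 0 + 50·2·42 = 4700.
Minimum: 4700 at k=2.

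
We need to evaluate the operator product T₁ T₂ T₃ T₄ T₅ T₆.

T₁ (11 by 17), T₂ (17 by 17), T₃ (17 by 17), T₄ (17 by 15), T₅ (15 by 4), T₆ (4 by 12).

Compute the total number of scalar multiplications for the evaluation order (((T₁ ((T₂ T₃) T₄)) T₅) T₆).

13241

(T₂ T₃): 17×17 by 17×17 → 17×17, cost 17·17·17 = 4913
((T₂ T₃) T₄): 17×17 by 17×15 → 17×15, cost 17·17·15 = 4335; cumulative 9248
(T₁ ((T₂ T₃) T₄)): 11×17 by 17×15 → 11×15, cost 11·17·15 = 2805; cumulative 12053
((T₁ ((T₂ T₃) T₄)) T₅): 11×15 by 15×4 → 11×4, cost 11·15·4 = 660; cumulative 12713
(((T₁ ((T₂ T₃) T₄)) T₅) T₆): 11×4 by 4×12 → 11×12, cost 11·4·12 = 528; cumulative 13241
Total: 13241 scalar multiplications.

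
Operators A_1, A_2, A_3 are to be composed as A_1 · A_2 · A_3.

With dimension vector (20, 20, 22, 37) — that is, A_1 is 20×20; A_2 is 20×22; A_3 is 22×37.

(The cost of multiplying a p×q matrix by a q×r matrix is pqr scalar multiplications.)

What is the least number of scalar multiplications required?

Order (A_1 · (A_2 · A_3)): (A_2 · A_3): 20×22 by 22×37 → 20×37, cost 20·22·37 = 16280; (A_1 · (A_2 · A_3)): 20×20 by 20×37 → 20×37, cost 20·20·37 = 14800; cumulative 31080. Total 31080.
Order ((A_1 · A_2) · A_3): (A_1 · A_2): 20×20 by 20×22 → 20×22, cost 20·20·22 = 8800; ((A_1 · A_2) · A_3): 20×22 by 22×37 → 20×37, cost 20·22·37 = 16280; cumulative 25080. Total 25080.
Minimum: 25080.

25080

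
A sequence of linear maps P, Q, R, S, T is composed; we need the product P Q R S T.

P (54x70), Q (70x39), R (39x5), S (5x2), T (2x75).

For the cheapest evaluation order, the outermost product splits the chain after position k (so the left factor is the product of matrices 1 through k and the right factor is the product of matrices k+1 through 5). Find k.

4

Adjacent pairs: PQ = 54·70·39 = 147420; QR = 70·39·5 = 13650; RS = 39·5·2 = 390; ST = 5·2·75 = 750.
Length 3: P..R: k=1: 0+13650+54·70·5=32550; k=2: 147420+0+54·39·5=157950 → min 32550 | Q..S: k=2: 0+390+70·39·2=5850; k=3: 13650+0+70·5·2=14350 → min 5850 | R..T: k=3: 0+750+39·5·75=15375; k=4: 390+0+39·2·75=6240 → min 6240.
Length 4: P..S: k=1: 0+5850+54·70·2=13410; k=2: 147420+390+54·39·2=152022; k=3: 32550+0+54·5·2=33090 → min 13410 | Q..T: k=2: 0+6240+70·39·75=210990; k=3: 13650+750+70·5·75=40650; k=4: 5850+0+70·2·75=16350 → min 16350.
Top-level splits: k=1: (P..P)·(Q..T) → 0+16350+54·70·75 = 299850; k=2: (P..Q)·(R..T) → 147420+6240+54·39·75 = 311610; k=3: (P..R)·(S..T) → 32550+750+54·5·75 = 53550; k=4: (P..S)·(T..T) → 13410+0+54·2·75 = 21510.
Best split is after S, i.e. k = 4.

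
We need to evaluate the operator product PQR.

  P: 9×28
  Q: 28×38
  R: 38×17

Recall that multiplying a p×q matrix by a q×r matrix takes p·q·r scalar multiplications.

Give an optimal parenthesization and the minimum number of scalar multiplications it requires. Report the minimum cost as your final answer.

15390

(P(QR)): cost 22372.
((PQ)R): cost 15390.
Optimal: ((PQ)R) with cost 15390.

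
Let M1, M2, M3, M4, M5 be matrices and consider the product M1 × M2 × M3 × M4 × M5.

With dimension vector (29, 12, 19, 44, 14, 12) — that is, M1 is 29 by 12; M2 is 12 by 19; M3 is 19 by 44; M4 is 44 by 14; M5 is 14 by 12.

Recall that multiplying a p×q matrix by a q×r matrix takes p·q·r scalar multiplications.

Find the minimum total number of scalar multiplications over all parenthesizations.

Adjacent pairs: M1M2 = 29·12·19 = 6612; M2M3 = 12·19·44 = 10032; M3M4 = 19·44·14 = 11704; M4M5 = 44·14·12 = 7392.
Length 3: M1..M3: k=1: 0+10032+29·12·44=25344; k=2: 6612+0+29·19·44=30856 → min 25344 | M2..M4: k=2: 0+11704+12·19·14=14896; k=3: 10032+0+12·44·14=17424 → min 14896 | M3..M5: k=3: 0+7392+19·44·12=17424; k=4: 11704+0+19·14·12=14896 → min 14896.
Length 4: M1..M4: k=1: 0+14896+29·12·14=19768; k=2: 6612+11704+29·19·14=26030; k=3: 25344+0+29·44·14=43208 → min 19768 | M2..M5: k=2: 0+14896+12·19·12=17632; k=3: 10032+7392+12·44·12=23760; k=4: 14896+0+12·14·12=16912 → min 16912.
Length 5: M1..M5: k=1: 0+16912+29·12·12=21088; k=2: 6612+14896+29·19·12=28120; k=3: 25344+7392+29·44·12=48048; k=4: 19768+0+29·14·12=24640 → min 21088.
Optimal order: (M1 × ((M2 × (M3 × M4)) × M5)) with cost 21088.

21088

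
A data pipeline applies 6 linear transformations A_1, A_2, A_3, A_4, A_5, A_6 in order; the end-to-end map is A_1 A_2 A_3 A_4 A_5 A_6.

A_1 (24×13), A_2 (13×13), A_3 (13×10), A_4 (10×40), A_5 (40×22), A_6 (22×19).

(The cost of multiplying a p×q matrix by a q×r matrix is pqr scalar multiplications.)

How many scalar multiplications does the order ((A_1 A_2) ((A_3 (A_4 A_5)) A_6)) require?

27078

(A_1 A_2): 24×13 by 13×13 → 24×13, cost 24·13·13 = 4056
(A_4 A_5): 10×40 by 40×22 → 10×22, cost 10·40·22 = 8800
(A_3 (A_4 A_5)): 13×10 by 10×22 → 13×22, cost 13·10·22 = 2860; cumulative 11660
((A_3 (A_4 A_5)) A_6): 13×22 by 22×19 → 13×19, cost 13·22·19 = 5434; cumulative 17094
((A_1 A_2) ((A_3 (A_4 A_5)) A_6)): 24×13 by 13×19 → 24×19, cost 24·13·19 = 5928; cumulative 27078
Total: 27078 scalar multiplications.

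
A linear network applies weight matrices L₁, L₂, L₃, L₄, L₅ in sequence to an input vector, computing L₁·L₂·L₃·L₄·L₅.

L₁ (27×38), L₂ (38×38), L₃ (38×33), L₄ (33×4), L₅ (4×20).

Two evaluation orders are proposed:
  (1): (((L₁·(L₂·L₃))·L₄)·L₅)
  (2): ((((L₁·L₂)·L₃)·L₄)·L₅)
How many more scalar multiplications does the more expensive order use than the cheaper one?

Order (1) = (((L₁·(L₂·L₃))·L₄)·L₅): (L₂·L₃): 38×38 by 38×33 → 38×33, cost 38·38·33 = 47652; (L₁·(L₂·L₃)): 27×38 by 38×33 → 27×33, cost 27·38·33 = 33858; cumulative 81510; ((L₁·(L₂·L₃))·L₄): 27×33 by 33×4 → 27×4, cost 27·33·4 = 3564; cumulative 85074; (((L₁·(L₂·L₃))·L₄)·L₅): 27×4 by 4×20 → 27×20, cost 27·4·20 = 2160; cumulative 87234. Total 87234.
Order (2) = ((((L₁·L₂)·L₃)·L₄)·L₅): (L₁·L₂): 27×38 by 38×38 → 27×38, cost 27·38·38 = 38988; ((L₁·L₂)·L₃): 27×38 by 38×33 → 27×33, cost 27·38·33 = 33858; cumulative 72846; (((L₁·L₂)·L₃)·L₄): 27×33 by 33×4 → 27×4, cost 27·33·4 = 3564; cumulative 76410; ((((L₁·L₂)·L₃)·L₄)·L₅): 27×4 by 4×20 → 27×20, cost 27·4·20 = 2160; cumulative 78570. Total 78570.
Difference: |87234 − 78570| = 8664.

8664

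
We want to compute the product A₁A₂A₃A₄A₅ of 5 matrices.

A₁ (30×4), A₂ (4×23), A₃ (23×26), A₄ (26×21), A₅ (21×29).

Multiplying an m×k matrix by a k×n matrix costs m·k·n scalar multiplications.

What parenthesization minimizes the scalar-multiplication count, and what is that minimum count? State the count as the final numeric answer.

Adjacent pairs: A₁A₂ = 30·4·23 = 2760; A₂A₃ = 4·23·26 = 2392; A₃A₄ = 23·26·21 = 12558; A₄A₅ = 26·21·29 = 15834.
Length 3: A₁..A₃: k=1: 0+2392+30·4·26=5512; k=2: 2760+0+30·23·26=20700 → min 5512 | A₂..A₄: k=2: 0+12558+4·23·21=14490; k=3: 2392+0+4·26·21=4576 → min 4576 | A₃..A₅: k=3: 0+15834+23·26·29=33176; k=4: 12558+0+23·21·29=26565 → min 26565.
Length 4: A₁..A₄: k=1: 0+4576+30·4·21=7096; k=2: 2760+12558+30·23·21=29808; k=3: 5512+0+30·26·21=21892 → min 7096 | A₂..A₅: k=2: 0+26565+4·23·29=29233; k=3: 2392+15834+4·26·29=21242; k=4: 4576+0+4·21·29=7012 → min 7012.
Length 5: A₁..A₅: k=1: 0+7012+30·4·29=10492; k=2: 2760+26565+30·23·29=49335; k=3: 5512+15834+30·26·29=43966; k=4: 7096+0+30·21·29=25366 → min 10492.
Optimal parenthesization: (A₁(((A₂A₃)A₄)A₅)) with cost 10492.

10492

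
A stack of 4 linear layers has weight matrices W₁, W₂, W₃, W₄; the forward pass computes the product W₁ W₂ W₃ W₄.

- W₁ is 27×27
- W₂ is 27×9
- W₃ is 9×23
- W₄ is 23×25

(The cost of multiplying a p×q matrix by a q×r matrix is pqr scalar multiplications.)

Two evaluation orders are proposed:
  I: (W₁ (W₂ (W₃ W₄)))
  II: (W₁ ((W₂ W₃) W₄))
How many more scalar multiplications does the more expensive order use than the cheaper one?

Order I = (W₁ (W₂ (W₃ W₄))): (W₃ W₄): 9×23 by 23×25 → 9×25, cost 9·23·25 = 5175; (W₂ (W₃ W₄)): 27×9 by 9×25 → 27×25, cost 27·9·25 = 6075; cumulative 11250; (W₁ (W₂ (W₃ W₄))): 27×27 by 27×25 → 27×25, cost 27·27·25 = 18225; cumulative 29475. Total 29475.
Order II = (W₁ ((W₂ W₃) W₄)): (W₂ W₃): 27×9 by 9×23 → 27×23, cost 27·9·23 = 5589; ((W₂ W₃) W₄): 27×23 by 23×25 → 27×25, cost 27·23·25 = 15525; cumulative 21114; (W₁ ((W₂ W₃) W₄)): 27×27 by 27×25 → 27×25, cost 27·27·25 = 18225; cumulative 39339. Total 39339.
Difference: |29475 − 39339| = 9864.

9864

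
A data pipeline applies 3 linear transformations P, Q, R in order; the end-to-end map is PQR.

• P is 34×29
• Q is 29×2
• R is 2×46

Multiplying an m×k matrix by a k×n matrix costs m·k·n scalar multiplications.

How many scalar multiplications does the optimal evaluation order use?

5100

Order (P(QR)): (QR): 29×2 by 2×46 → 29×46, cost 29·2·46 = 2668; (P(QR)): 34×29 by 29×46 → 34×46, cost 34·29·46 = 45356; cumulative 48024. Total 48024.
Order ((PQ)R): (PQ): 34×29 by 29×2 → 34×2, cost 34·29·2 = 1972; ((PQ)R): 34×2 by 2×46 → 34×46, cost 34·2·46 = 3128; cumulative 5100. Total 5100.
Minimum: 5100.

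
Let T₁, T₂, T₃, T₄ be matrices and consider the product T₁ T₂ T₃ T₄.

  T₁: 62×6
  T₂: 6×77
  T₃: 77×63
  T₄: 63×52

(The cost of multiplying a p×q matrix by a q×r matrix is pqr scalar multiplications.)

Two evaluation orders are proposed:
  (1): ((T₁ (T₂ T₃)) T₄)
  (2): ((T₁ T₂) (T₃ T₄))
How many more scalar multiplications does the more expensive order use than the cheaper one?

Order (1) = ((T₁ (T₂ T₃)) T₄): (T₂ T₃): 6×77 by 77×63 → 6×63, cost 6·77·63 = 29106; (T₁ (T₂ T₃)): 62×6 by 6×63 → 62×63, cost 62·6·63 = 23436; cumulative 52542; ((T₁ (T₂ T₃)) T₄): 62×63 by 63×52 → 62×52, cost 62·63·52 = 203112; cumulative 255654. Total 255654.
Order (2) = ((T₁ T₂) (T₃ T₄)): (T₁ T₂): 62×6 by 6×77 → 62×77, cost 62·6·77 = 28644; (T₃ T₄): 77×63 by 63×52 → 77×52, cost 77·63·52 = 252252; ((T₁ T₂) (T₃ T₄)): 62×77 by 77×52 → 62×52, cost 62·77·52 = 248248; cumulative 529144. Total 529144.
Difference: |255654 − 529144| = 273490.

273490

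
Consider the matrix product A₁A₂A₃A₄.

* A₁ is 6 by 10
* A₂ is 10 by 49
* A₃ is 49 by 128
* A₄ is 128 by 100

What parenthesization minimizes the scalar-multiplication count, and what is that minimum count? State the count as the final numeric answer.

Adjacent pairs: A₁A₂ = 6·10·49 = 2940; A₂A₃ = 10·49·128 = 62720; A₃A₄ = 49·128·100 = 627200.
Length 3: A₁..A₃: k=1: 0+62720+6·10·128=70400; k=2: 2940+0+6·49·128=40572 → min 40572 | A₂..A₄: k=2: 0+627200+10·49·100=676200; k=3: 62720+0+10·128·100=190720 → min 190720.
Length 4: A₁..A₄: k=1: 0+190720+6·10·100=196720; k=2: 2940+627200+6·49·100=659540; k=3: 40572+0+6·128·100=117372 → min 117372.
Optimal parenthesization: (((A₁A₂)A₃)A₄) with cost 117372.

117372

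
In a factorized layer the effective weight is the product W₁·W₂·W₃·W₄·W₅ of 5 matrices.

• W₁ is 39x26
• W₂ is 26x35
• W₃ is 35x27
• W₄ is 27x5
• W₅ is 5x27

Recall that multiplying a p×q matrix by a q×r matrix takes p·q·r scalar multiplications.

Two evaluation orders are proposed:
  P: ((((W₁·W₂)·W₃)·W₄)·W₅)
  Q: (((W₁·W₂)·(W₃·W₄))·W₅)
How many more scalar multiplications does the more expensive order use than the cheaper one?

Order P = ((((W₁·W₂)·W₃)·W₄)·W₅): (W₁·W₂): 39×26 by 26×35 → 39×35, cost 39·26·35 = 35490; ((W₁·W₂)·W₃): 39×35 by 35×27 → 39×27, cost 39·35·27 = 36855; cumulative 72345; (((W₁·W₂)·W₃)·W₄): 39×27 by 27×5 → 39×5, cost 39·27·5 = 5265; cumulative 77610; ((((W₁·W₂)·W₃)·W₄)·W₅): 39×5 by 5×27 → 39×27, cost 39·5·27 = 5265; cumulative 82875. Total 82875.
Order Q = (((W₁·W₂)·(W₃·W₄))·W₅): (W₁·W₂): 39×26 by 26×35 → 39×35, cost 39·26·35 = 35490; (W₃·W₄): 35×27 by 27×5 → 35×5, cost 35·27·5 = 4725; ((W₁·W₂)·(W₃·W₄)): 39×35 by 35×5 → 39×5, cost 39·35·5 = 6825; cumulative 47040; (((W₁·W₂)·(W₃·W₄))·W₅): 39×5 by 5×27 → 39×27, cost 39·5·27 = 5265; cumulative 52305. Total 52305.
Difference: |82875 − 52305| = 30570.

30570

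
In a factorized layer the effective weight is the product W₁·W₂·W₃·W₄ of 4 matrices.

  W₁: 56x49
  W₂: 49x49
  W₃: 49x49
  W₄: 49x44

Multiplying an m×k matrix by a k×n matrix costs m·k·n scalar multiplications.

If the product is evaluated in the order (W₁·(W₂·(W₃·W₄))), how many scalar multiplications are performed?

332024

(W₃·W₄): 49×49 by 49×44 → 49×44, cost 49·49·44 = 105644
(W₂·(W₃·W₄)): 49×49 by 49×44 → 49×44, cost 49·49·44 = 105644; cumulative 211288
(W₁·(W₂·(W₃·W₄))): 56×49 by 49×44 → 56×44, cost 56·49·44 = 120736; cumulative 332024
Total: 332024 scalar multiplications.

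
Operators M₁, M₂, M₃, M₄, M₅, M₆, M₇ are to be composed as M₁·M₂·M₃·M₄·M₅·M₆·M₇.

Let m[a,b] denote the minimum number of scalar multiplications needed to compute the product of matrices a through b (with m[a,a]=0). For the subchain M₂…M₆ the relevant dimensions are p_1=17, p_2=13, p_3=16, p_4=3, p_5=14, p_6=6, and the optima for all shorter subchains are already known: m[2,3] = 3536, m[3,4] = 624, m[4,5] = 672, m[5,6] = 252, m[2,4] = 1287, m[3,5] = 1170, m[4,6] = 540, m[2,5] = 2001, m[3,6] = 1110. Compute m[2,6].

1845

m[2,6] = min over k∈[2,5] of m[2,k]+m[k+1,6]+p_{1}·p_k·p_{6}.
k=2: 0 + 1110 + 17·13·6 = 2436; k=3: 3536 + 540 + 17·16·6 = 5708; k=4: 1287 + 252 + 17·3·6 = 1845; k=5: 2001 + 0 + 17·14·6 = 3429.
Minimum: 1845 at k=4.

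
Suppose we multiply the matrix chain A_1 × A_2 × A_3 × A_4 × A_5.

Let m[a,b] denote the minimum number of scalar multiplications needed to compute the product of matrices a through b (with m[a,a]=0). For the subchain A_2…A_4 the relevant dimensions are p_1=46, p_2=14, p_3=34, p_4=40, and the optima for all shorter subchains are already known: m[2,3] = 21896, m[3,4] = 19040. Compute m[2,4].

m[2,4] = min over k∈[2,3] of m[2,k]+m[k+1,4]+p_{1}·p_k·p_{4}.
k=2: 0 + 19040 + 46·14·40 = 44800; k=3: 21896 + 0 + 46·34·40 = 84456.
Minimum: 44800 at k=2.

44800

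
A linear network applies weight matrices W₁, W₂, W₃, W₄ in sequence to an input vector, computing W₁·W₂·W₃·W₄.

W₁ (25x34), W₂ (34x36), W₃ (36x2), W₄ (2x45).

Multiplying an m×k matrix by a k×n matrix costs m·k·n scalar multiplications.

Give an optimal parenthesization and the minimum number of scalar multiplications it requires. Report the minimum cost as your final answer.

Adjacent pairs: W₁W₂ = 25·34·36 = 30600; W₂W₃ = 34·36·2 = 2448; W₃W₄ = 36·2·45 = 3240.
Length 3: W₁..W₃: k=1: 0+2448+25·34·2=4148; k=2: 30600+0+25·36·2=32400 → min 4148 | W₂..W₄: k=2: 0+3240+34·36·45=58320; k=3: 2448+0+34·2·45=5508 → min 5508.
Length 4: W₁..W₄: k=1: 0+5508+25·34·45=43758; k=2: 30600+3240+25·36·45=74340; k=3: 4148+0+25·2·45=6398 → min 6398.
Optimal parenthesization: ((W₁·(W₂·W₃))·W₄) with cost 6398.

6398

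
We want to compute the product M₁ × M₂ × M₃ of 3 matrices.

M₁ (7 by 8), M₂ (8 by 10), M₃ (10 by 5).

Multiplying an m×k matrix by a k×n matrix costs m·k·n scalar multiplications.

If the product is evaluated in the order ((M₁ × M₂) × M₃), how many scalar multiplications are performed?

910

(M₁ × M₂): 7×8 by 8×10 → 7×10, cost 7·8·10 = 560
((M₁ × M₂) × M₃): 7×10 by 10×5 → 7×5, cost 7·10·5 = 350; cumulative 910
Total: 910 scalar multiplications.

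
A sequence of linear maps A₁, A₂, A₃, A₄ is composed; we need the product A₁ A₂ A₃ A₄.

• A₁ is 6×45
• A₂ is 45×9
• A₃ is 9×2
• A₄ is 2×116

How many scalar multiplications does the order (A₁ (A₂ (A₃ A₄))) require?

(A₃ A₄): 9×2 by 2×116 → 9×116, cost 9·2·116 = 2088
(A₂ (A₃ A₄)): 45×9 by 9×116 → 45×116, cost 45·9·116 = 46980; cumulative 49068
(A₁ (A₂ (A₃ A₄))): 6×45 by 45×116 → 6×116, cost 6·45·116 = 31320; cumulative 80388
Total: 80388 scalar multiplications.

80388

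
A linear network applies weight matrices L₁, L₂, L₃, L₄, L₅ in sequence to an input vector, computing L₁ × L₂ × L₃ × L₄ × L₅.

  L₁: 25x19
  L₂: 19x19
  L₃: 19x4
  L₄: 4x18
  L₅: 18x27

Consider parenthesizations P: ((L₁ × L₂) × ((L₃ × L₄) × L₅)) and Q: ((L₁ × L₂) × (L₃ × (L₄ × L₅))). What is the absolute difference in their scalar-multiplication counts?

Order P = ((L₁ × L₂) × ((L₃ × L₄) × L₅)): (L₁ × L₂): 25×19 by 19×19 → 25×19, cost 25·19·19 = 9025; (L₃ × L₄): 19×4 by 4×18 → 19×18, cost 19·4·18 = 1368; ((L₃ × L₄) × L₅): 19×18 by 18×27 → 19×27, cost 19·18·27 = 9234; cumulative 10602; ((L₁ × L₂) × ((L₃ × L₄) × L₅)): 25×19 by 19×27 → 25×27, cost 25·19·27 = 12825; cumulative 32452. Total 32452.
Order Q = ((L₁ × L₂) × (L₃ × (L₄ × L₅))): (L₁ × L₂): 25×19 by 19×19 → 25×19, cost 25·19·19 = 9025; (L₄ × L₅): 4×18 by 18×27 → 4×27, cost 4·18·27 = 1944; (L₃ × (L₄ × L₅)): 19×4 by 4×27 → 19×27, cost 19·4·27 = 2052; cumulative 3996; ((L₁ × L₂) × (L₃ × (L₄ × L₅))): 25×19 by 19×27 → 25×27, cost 25·19·27 = 12825; cumulative 25846. Total 25846.
Difference: |32452 − 25846| = 6606.

6606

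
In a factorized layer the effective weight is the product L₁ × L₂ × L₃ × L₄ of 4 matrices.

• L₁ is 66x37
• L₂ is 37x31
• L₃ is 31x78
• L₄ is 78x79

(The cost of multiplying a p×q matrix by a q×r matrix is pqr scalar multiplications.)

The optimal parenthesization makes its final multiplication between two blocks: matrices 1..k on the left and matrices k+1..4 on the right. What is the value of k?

2

Adjacent pairs: L₁L₂ = 66·37·31 = 75702; L₂L₃ = 37·31·78 = 89466; L₃L₄ = 31·78·79 = 191022.
Length 3: L₁..L₃: k=1: 0+89466+66·37·78=279942; k=2: 75702+0+66·31·78=235290 → min 235290 | L₂..L₄: k=2: 0+191022+37·31·79=281635; k=3: 89466+0+37·78·79=317460 → min 281635.
Top-level splits: k=1: (L₁..L₁)·(L₂..L₄) → 0+281635+66·37·79 = 474553; k=2: (L₁..L₂)·(L₃..L₄) → 75702+191022+66·31·79 = 428358; k=3: (L₁..L₃)·(L₄..L₄) → 235290+0+66·78·79 = 641982.
Best split is after L₂, i.e. k = 2.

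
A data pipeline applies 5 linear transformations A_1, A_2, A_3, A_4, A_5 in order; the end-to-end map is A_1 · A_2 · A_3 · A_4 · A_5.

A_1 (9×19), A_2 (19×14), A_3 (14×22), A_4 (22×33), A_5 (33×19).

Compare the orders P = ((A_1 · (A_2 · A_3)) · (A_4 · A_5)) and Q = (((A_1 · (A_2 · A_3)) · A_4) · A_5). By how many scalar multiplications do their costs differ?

5379

Order P = ((A_1 · (A_2 · A_3)) · (A_4 · A_5)): (A_2 · A_3): 19×14 by 14×22 → 19×22, cost 19·14·22 = 5852; (A_1 · (A_2 · A_3)): 9×19 by 19×22 → 9×22, cost 9·19·22 = 3762; cumulative 9614; (A_4 · A_5): 22×33 by 33×19 → 22×19, cost 22·33·19 = 13794; ((A_1 · (A_2 · A_3)) · (A_4 · A_5)): 9×22 by 22×19 → 9×19, cost 9·22·19 = 3762; cumulative 27170. Total 27170.
Order Q = (((A_1 · (A_2 · A_3)) · A_4) · A_5): (A_2 · A_3): 19×14 by 14×22 → 19×22, cost 19·14·22 = 5852; (A_1 · (A_2 · A_3)): 9×19 by 19×22 → 9×22, cost 9·19·22 = 3762; cumulative 9614; ((A_1 · (A_2 · A_3)) · A_4): 9×22 by 22×33 → 9×33, cost 9·22·33 = 6534; cumulative 16148; (((A_1 · (A_2 · A_3)) · A_4) · A_5): 9×33 by 33×19 → 9×19, cost 9·33·19 = 5643; cumulative 21791. Total 21791.
Difference: |27170 − 21791| = 5379.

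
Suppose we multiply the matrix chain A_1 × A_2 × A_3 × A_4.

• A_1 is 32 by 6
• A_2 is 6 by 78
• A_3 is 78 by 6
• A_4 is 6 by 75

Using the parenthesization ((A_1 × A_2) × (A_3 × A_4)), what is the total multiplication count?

(A_1 × A_2): 32×6 by 6×78 → 32×78, cost 32·6·78 = 14976
(A_3 × A_4): 78×6 by 6×75 → 78×75, cost 78·6·75 = 35100
((A_1 × A_2) × (A_3 × A_4)): 32×78 by 78×75 → 32×75, cost 32·78·75 = 187200; cumulative 237276
Total: 237276 scalar multiplications.

237276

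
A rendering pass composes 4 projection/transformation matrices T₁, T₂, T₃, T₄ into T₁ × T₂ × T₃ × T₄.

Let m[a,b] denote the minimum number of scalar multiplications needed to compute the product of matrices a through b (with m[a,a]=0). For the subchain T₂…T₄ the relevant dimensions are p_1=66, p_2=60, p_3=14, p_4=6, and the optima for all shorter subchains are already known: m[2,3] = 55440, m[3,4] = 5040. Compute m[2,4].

28800

m[2,4] = min over k∈[2,3] of m[2,k]+m[k+1,4]+p_{1}·p_k·p_{4}.
k=2: 0 + 5040 + 66·60·6 = 28800; k=3: 55440 + 0 + 66·14·6 = 60984.
Minimum: 28800 at k=2.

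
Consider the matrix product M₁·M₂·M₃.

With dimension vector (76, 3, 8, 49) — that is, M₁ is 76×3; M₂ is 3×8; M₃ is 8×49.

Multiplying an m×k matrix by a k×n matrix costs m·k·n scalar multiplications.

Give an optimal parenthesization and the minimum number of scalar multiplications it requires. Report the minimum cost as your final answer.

(M₁·(M₂·M₃)): cost 12348.
((M₁·M₂)·M₃): cost 31616.
Optimal: (M₁·(M₂·M₃)) with cost 12348.

12348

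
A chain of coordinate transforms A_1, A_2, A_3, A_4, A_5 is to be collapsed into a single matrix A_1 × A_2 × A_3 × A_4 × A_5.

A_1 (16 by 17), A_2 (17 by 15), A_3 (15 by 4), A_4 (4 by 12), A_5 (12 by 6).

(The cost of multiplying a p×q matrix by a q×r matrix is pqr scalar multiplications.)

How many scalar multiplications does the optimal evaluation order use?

Adjacent pairs: A_1A_2 = 16·17·15 = 4080; A_2A_3 = 17·15·4 = 1020; A_3A_4 = 15·4·12 = 720; A_4A_5 = 4·12·6 = 288.
Length 3: A_1..A_3: k=1: 0+1020+16·17·4=2108; k=2: 4080+0+16·15·4=5040 → min 2108 | A_2..A_4: k=2: 0+720+17·15·12=3780; k=3: 1020+0+17·4·12=1836 → min 1836 | A_3..A_5: k=3: 0+288+15·4·6=648; k=4: 720+0+15·12·6=1800 → min 648.
Length 4: A_1..A_4: k=1: 0+1836+16·17·12=5100; k=2: 4080+720+16·15·12=7680; k=3: 2108+0+16·4·12=2876 → min 2876 | A_2..A_5: k=2: 0+648+17·15·6=2178; k=3: 1020+288+17·4·6=1716; k=4: 1836+0+17·12·6=3060 → min 1716.
Length 5: A_1..A_5: k=1: 0+1716+16·17·6=3348; k=2: 4080+648+16·15·6=6168; k=3: 2108+288+16·4·6=2780; k=4: 2876+0+16·12·6=4028 → min 2780.
Optimal order: ((A_1 × (A_2 × A_3)) × (A_4 × A_5)) with cost 2780.

2780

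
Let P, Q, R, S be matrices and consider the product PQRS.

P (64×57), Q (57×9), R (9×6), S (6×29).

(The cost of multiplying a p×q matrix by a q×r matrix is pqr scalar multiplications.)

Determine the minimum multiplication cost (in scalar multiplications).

Adjacent pairs: PQ = 64·57·9 = 32832; QR = 57·9·6 = 3078; RS = 9·6·29 = 1566.
Length 3: P..R: k=1: 0+3078+64·57·6=24966; k=2: 32832+0+64·9·6=36288 → min 24966 | Q..S: k=2: 0+1566+57·9·29=16443; k=3: 3078+0+57·6·29=12996 → min 12996.
Length 4: P..S: k=1: 0+12996+64·57·29=118788; k=2: 32832+1566+64·9·29=51102; k=3: 24966+0+64·6·29=36102 → min 36102.
Optimal order: ((P(QR))S) with cost 36102.

36102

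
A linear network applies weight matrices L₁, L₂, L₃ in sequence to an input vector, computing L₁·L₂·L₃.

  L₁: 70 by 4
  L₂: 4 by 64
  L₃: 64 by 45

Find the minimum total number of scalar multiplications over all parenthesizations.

24120

Order (L₁·(L₂·L₃)): (L₂·L₃): 4×64 by 64×45 → 4×45, cost 4·64·45 = 11520; (L₁·(L₂·L₃)): 70×4 by 4×45 → 70×45, cost 70·4·45 = 12600; cumulative 24120. Total 24120.
Order ((L₁·L₂)·L₃): (L₁·L₂): 70×4 by 4×64 → 70×64, cost 70·4·64 = 17920; ((L₁·L₂)·L₃): 70×64 by 64×45 → 70×45, cost 70·64·45 = 201600; cumulative 219520. Total 219520.
Minimum: 24120.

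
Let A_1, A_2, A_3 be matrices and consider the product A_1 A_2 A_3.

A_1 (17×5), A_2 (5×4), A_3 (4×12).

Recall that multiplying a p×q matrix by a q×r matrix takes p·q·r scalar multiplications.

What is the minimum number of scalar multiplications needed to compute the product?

Order (A_1 (A_2 A_3)): (A_2 A_3): 5×4 by 4×12 → 5×12, cost 5·4·12 = 240; (A_1 (A_2 A_3)): 17×5 by 5×12 → 17×12, cost 17·5·12 = 1020; cumulative 1260. Total 1260.
Order ((A_1 A_2) A_3): (A_1 A_2): 17×5 by 5×4 → 17×4, cost 17·5·4 = 340; ((A_1 A_2) A_3): 17×4 by 4×12 → 17×12, cost 17·4·12 = 816; cumulative 1156. Total 1156.
Minimum: 1156.

1156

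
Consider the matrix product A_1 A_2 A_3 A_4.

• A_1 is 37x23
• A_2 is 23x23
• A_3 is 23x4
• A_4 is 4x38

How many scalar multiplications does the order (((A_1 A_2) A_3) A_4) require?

28601

(A_1 A_2): 37×23 by 23×23 → 37×23, cost 37·23·23 = 19573
((A_1 A_2) A_3): 37×23 by 23×4 → 37×4, cost 37·23·4 = 3404; cumulative 22977
(((A_1 A_2) A_3) A_4): 37×4 by 4×38 → 37×38, cost 37·4·38 = 5624; cumulative 28601
Total: 28601 scalar multiplications.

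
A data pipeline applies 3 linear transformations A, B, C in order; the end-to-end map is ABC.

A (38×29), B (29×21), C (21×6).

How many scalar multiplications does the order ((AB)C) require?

27930

(AB): 38×29 by 29×21 → 38×21, cost 38·29·21 = 23142
((AB)C): 38×21 by 21×6 → 38×6, cost 38·21·6 = 4788; cumulative 27930
Total: 27930 scalar multiplications.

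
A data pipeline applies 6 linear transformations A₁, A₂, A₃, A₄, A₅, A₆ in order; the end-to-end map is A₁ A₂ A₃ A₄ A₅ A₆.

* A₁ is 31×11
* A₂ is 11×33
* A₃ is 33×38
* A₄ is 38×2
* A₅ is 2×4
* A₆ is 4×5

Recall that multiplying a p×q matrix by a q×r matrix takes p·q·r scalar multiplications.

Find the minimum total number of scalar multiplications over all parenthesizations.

4266

Adjacent pairs: A₁A₂ = 31·11·33 = 11253; A₂A₃ = 11·33·38 = 13794; A₃A₄ = 33·38·2 = 2508; A₄A₅ = 38·2·4 = 304; A₅A₆ = 2·4·5 = 40.
Length 3: A₁..A₃: k=1: 0+13794+31·11·38=26752; k=2: 11253+0+31·33·38=50127 → min 26752 | A₂..A₄: k=2: 0+2508+11·33·2=3234; k=3: 13794+0+11·38·2=14630 → min 3234 | A₃..A₅: k=3: 0+304+33·38·4=5320; k=4: 2508+0+33·2·4=2772 → min 2772 | A₄..A₆: k=4: 0+40+38·2·5=420; k=5: 304+0+38·4·5=1064 → min 420.
Length 4: A₁..A₄: k=1: 0+3234+31·11·2=3916; k=2: 11253+2508+31·33·2=15807; k=3: 26752+0+31·38·2=29108 → min 3916 | A₂..A₅: k=2: 0+2772+11·33·4=4224; k=3: 13794+304+11·38·4=15770; k=4: 3234+0+11·2·4=3322 → min 3322 | A₃..A₆: k=3: 0+420+33·38·5=6690; k=4: 2508+40+33·2·5=2878; k=5: 2772+0+33·4·5=3432 → min 2878.
Length 5: A₁..A₅: k=1: 0+3322+31·11·4=4686; k=2: 11253+2772+31·33·4=18117; k=3: 26752+304+31·38·4=31768; k=4: 3916+0+31·2·4=4164 → min 4164 | A₂..A₆: k=2: 0+2878+11·33·5=4693; k=3: 13794+420+11·38·5=16304; k=4: 3234+40+11·2·5=3384; k=5: 3322+0+11·4·5=3542 → min 3384.
Length 6: A₁..A₆: k=1: 0+3384+31·11·5=5089; k=2: 11253+2878+31·33·5=19246; k=3: 26752+420+31·38·5=33062; k=4: 3916+40+31·2·5=4266; k=5: 4164+0+31·4·5=4784 → min 4266.
Optimal order: ((A₁ (A₂ (A₃ A₄))) (A₅ A₆)) with cost 4266.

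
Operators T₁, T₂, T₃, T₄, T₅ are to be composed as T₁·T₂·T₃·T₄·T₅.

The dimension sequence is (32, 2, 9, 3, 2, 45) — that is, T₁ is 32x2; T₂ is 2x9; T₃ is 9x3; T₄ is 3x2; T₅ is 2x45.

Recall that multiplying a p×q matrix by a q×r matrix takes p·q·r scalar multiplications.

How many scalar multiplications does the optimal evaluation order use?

3074

Adjacent pairs: T₁T₂ = 32·2·9 = 576; T₂T₃ = 2·9·3 = 54; T₃T₄ = 9·3·2 = 54; T₄T₅ = 3·2·45 = 270.
Length 3: T₁..T₃: k=1: 0+54+32·2·3=246; k=2: 576+0+32·9·3=1440 → min 246 | T₂..T₄: k=2: 0+54+2·9·2=90; k=3: 54+0+2·3·2=66 → min 66 | T₃..T₅: k=3: 0+270+9·3·45=1485; k=4: 54+0+9·2·45=864 → min 864.
Length 4: T₁..T₄: k=1: 0+66+32·2·2=194; k=2: 576+54+32·9·2=1206; k=3: 246+0+32·3·2=438 → min 194 | T₂..T₅: k=2: 0+864+2·9·45=1674; k=3: 54+270+2·3·45=594; k=4: 66+0+2·2·45=246 → min 246.
Length 5: T₁..T₅: k=1: 0+246+32·2·45=3126; k=2: 576+864+32·9·45=14400; k=3: 246+270+32·3·45=4836; k=4: 194+0+32·2·45=3074 → min 3074.
Optimal order: ((T₁·((T₂·T₃)·T₄))·T₅) with cost 3074.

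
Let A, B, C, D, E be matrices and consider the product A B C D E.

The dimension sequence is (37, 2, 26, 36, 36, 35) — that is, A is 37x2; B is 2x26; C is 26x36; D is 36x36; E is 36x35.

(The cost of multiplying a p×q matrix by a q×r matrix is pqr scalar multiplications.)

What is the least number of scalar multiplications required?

9574

Adjacent pairs: AB = 37·2·26 = 1924; BC = 2·26·36 = 1872; CD = 26·36·36 = 33696; DE = 36·36·35 = 45360.
Length 3: A..C: k=1: 0+1872+37·2·36=4536; k=2: 1924+0+37·26·36=36556 → min 4536 | B..D: k=2: 0+33696+2·26·36=35568; k=3: 1872+0+2·36·36=4464 → min 4464 | C..E: k=3: 0+45360+26·36·35=78120; k=4: 33696+0+26·36·35=66456 → min 66456.
Length 4: A..D: k=1: 0+4464+37·2·36=7128; k=2: 1924+33696+37·26·36=70252; k=3: 4536+0+37·36·36=52488 → min 7128 | B..E: k=2: 0+66456+2·26·35=68276; k=3: 1872+45360+2·36·35=49752; k=4: 4464+0+2·36·35=6984 → min 6984.
Length 5: A..E: k=1: 0+6984+37·2·35=9574; k=2: 1924+66456+37·26·35=102050; k=3: 4536+45360+37·36·35=96516; k=4: 7128+0+37·36·35=53748 → min 9574.
Optimal order: (A (((B C) D) E)) with cost 9574.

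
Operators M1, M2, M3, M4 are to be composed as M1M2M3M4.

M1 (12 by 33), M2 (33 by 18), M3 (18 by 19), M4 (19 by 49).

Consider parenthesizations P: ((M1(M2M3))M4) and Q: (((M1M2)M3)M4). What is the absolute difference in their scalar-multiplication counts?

Order P = ((M1(M2M3))M4): (M2M3): 33×18 by 18×19 → 33×19, cost 33·18·19 = 11286; (M1(M2M3)): 12×33 by 33×19 → 12×19, cost 12·33·19 = 7524; cumulative 18810; ((M1(M2M3))M4): 12×19 by 19×49 → 12×49, cost 12·19·49 = 11172; cumulative 29982. Total 29982.
Order Q = (((M1M2)M3)M4): (M1M2): 12×33 by 33×18 → 12×18, cost 12·33·18 = 7128; ((M1M2)M3): 12×18 by 18×19 → 12×19, cost 12·18·19 = 4104; cumulative 11232; (((M1M2)M3)M4): 12×19 by 19×49 → 12×49, cost 12·19·49 = 11172; cumulative 22404. Total 22404.
Difference: |29982 − 22404| = 7578.

7578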